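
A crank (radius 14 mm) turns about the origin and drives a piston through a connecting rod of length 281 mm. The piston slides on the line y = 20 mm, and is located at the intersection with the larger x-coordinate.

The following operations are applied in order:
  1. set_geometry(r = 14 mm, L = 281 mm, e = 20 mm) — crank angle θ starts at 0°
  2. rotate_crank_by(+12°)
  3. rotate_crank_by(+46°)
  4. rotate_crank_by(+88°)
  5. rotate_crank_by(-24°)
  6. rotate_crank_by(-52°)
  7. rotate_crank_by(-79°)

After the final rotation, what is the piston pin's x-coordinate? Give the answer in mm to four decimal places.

293.9501

set_geometry: r = 14 mm, L = 281 mm, e = 20 mm; θ ← 0°
rotate_crank_by(+12°): θ ← 0° +12° = 12°
rotate_crank_by(+46°): θ ← 12° +46° = 58°
rotate_crank_by(+88°): θ ← 58° +88° = 146°
rotate_crank_by(-24°): θ ← 146° -24° = 122°
rotate_crank_by(-52°): θ ← 122° -52° = 70°
rotate_crank_by(-79°): θ ← 70° -79° = -9°
crank pin P = (r cos θ, r sin θ) = (13.827637, -2.190083)
h = r sin θ − e = -2.190083 − 20 = -22.190083
x = r cos θ + √(L² − h²) = 13.827637 + √(78961.0 − 492.3998) = 13.827637 + 280.122474 = 293.950110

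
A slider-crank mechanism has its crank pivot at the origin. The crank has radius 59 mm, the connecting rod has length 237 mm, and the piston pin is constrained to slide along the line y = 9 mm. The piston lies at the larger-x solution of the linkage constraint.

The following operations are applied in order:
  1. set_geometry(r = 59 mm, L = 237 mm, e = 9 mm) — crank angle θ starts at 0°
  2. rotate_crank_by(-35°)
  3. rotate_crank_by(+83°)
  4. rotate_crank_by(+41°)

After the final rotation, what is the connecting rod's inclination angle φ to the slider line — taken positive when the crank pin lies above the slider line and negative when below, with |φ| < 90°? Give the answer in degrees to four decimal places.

set_geometry: r = 59 mm, L = 237 mm, e = 9 mm; θ ← 0°
rotate_crank_by(-35°): θ ← 0° -35° = -35°
rotate_crank_by(+83°): θ ← -35° +83° = 48°
rotate_crank_by(+41°): θ ← 48° +41° = 89°
crank pin P = (r cos θ, r sin θ) = (1.029692, 58.991014)
h = r sin θ − e = 58.991014 − 9 = 49.991014
sin φ = h / L = 49.991014 / 237 = 0.21093255
φ = arcsin(0.21093255) = 12.177008°

12.1770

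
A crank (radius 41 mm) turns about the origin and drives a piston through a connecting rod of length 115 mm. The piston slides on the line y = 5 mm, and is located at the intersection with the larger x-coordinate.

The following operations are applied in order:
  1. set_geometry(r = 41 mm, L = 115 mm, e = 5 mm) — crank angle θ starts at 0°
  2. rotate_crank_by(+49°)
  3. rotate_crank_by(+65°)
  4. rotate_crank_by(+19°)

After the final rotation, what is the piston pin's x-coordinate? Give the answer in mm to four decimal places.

84.2910

set_geometry: r = 41 mm, L = 115 mm, e = 5 mm; θ ← 0°
rotate_crank_by(+49°): θ ← 0° +49° = 49°
rotate_crank_by(+65°): θ ← 49° +65° = 114°
rotate_crank_by(+19°): θ ← 114° +19° = 133°
crank pin P = (r cos θ, r sin θ) = (-27.961933, 29.985502)
h = r sin θ − e = 29.985502 − 5 = 24.985502
x = r cos θ + √(L² − h²) = -27.961933 + √(13225.0 − 624.2753) = -27.961933 + 112.252950 = 84.291017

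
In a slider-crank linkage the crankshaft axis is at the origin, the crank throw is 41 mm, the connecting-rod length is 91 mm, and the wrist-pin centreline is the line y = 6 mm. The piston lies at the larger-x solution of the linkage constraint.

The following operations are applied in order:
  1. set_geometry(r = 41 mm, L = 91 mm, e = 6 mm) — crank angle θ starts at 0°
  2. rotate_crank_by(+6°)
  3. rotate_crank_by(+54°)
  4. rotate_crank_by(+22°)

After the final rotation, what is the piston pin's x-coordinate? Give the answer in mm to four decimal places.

set_geometry: r = 41 mm, L = 91 mm, e = 6 mm; θ ← 0°
rotate_crank_by(+6°): θ ← 0° +6° = 6°
rotate_crank_by(+54°): θ ← 6° +54° = 60°
rotate_crank_by(+22°): θ ← 60° +22° = 82°
crank pin P = (r cos θ, r sin θ) = (5.706097, 40.600991)
h = r sin θ − e = 40.600991 − 6 = 34.600991
x = r cos θ + √(L² − h²) = 5.706097 + √(8281.0 − 1197.2286) = 5.706097 + 84.165144 = 89.871241

89.8712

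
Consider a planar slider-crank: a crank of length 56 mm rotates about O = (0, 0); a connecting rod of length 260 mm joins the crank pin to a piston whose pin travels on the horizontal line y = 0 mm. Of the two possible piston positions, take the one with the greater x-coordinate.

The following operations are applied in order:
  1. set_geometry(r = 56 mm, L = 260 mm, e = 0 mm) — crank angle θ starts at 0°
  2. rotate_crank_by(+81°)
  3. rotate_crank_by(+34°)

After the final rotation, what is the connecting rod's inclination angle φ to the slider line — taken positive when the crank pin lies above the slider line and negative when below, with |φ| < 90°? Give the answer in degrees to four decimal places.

set_geometry: r = 56 mm, L = 260 mm, e = 0 mm; θ ← 0°
rotate_crank_by(+81°): θ ← 0° +81° = 81°
rotate_crank_by(+34°): θ ← 81° +34° = 115°
crank pin P = (r cos θ, r sin θ) = (-23.666623, 50.753236)
h = r sin θ − e = 50.753236 − 0 = 50.753236
sin φ = h / L = 50.753236 / 260 = 0.19520475
φ = arcsin(0.19520475) = 11.256685°

11.2567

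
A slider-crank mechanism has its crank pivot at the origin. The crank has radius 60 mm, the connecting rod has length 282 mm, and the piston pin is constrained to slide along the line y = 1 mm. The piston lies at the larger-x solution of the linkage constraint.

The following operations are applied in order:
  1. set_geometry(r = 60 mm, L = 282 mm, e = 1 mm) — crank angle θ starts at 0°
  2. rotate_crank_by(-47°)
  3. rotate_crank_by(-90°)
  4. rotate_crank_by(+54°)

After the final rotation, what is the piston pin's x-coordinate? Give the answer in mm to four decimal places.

282.7343

set_geometry: r = 60 mm, L = 282 mm, e = 1 mm; θ ← 0°
rotate_crank_by(-47°): θ ← 0° -47° = -47°
rotate_crank_by(-90°): θ ← -47° -90° = -137°
rotate_crank_by(+54°): θ ← -137° +54° = -83°
crank pin P = (r cos θ, r sin θ) = (7.312161, -59.552769)
h = r sin θ − e = -59.552769 − 1 = -60.552769
x = r cos θ + √(L² − h²) = 7.312161 + √(79524.0 − 3666.6378) = 7.312161 + 275.422153 = 282.734313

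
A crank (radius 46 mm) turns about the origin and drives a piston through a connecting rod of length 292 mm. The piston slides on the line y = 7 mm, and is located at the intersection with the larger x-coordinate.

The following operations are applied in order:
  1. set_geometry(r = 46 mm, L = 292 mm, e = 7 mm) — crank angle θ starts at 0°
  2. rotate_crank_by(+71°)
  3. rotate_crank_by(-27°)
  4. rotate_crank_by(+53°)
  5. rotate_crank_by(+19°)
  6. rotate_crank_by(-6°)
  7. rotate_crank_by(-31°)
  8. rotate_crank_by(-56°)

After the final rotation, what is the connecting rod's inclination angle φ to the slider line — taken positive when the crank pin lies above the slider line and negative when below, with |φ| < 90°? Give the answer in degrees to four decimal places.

set_geometry: r = 46 mm, L = 292 mm, e = 7 mm; θ ← 0°
rotate_crank_by(+71°): θ ← 0° +71° = 71°
rotate_crank_by(-27°): θ ← 71° -27° = 44°
rotate_crank_by(+53°): θ ← 44° +53° = 97°
rotate_crank_by(+19°): θ ← 97° +19° = 116°
rotate_crank_by(-6°): θ ← 116° -6° = 110°
rotate_crank_by(-31°): θ ← 110° -31° = 79°
rotate_crank_by(-56°): θ ← 79° -56° = 23°
crank pin P = (r cos θ, r sin θ) = (42.343223, 17.973632)
h = r sin θ − e = 17.973632 − 7 = 10.973632
sin φ = h / L = 10.973632 / 292 = 0.03758093
φ = arcsin(0.03758093) = 2.153736°

2.1537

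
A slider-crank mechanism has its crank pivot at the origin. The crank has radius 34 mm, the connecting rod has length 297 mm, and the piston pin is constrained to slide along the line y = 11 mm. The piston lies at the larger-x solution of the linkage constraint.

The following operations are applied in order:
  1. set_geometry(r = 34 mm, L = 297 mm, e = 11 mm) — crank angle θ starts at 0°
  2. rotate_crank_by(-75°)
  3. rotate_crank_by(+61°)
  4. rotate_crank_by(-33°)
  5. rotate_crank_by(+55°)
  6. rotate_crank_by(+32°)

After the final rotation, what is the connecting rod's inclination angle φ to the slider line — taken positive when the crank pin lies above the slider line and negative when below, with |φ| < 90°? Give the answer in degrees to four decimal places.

2.0945

set_geometry: r = 34 mm, L = 297 mm, e = 11 mm; θ ← 0°
rotate_crank_by(-75°): θ ← 0° -75° = -75°
rotate_crank_by(+61°): θ ← -75° +61° = -14°
rotate_crank_by(-33°): θ ← -14° -33° = -47°
rotate_crank_by(+55°): θ ← -47° +55° = 8°
rotate_crank_by(+32°): θ ← 8° +32° = 40°
crank pin P = (r cos θ, r sin θ) = (26.045511, 21.854779)
h = r sin θ − e = 21.854779 − 11 = 10.854779
sin φ = h / L = 10.854779 / 297 = 0.03654808
φ = arcsin(0.03654808) = 2.094517°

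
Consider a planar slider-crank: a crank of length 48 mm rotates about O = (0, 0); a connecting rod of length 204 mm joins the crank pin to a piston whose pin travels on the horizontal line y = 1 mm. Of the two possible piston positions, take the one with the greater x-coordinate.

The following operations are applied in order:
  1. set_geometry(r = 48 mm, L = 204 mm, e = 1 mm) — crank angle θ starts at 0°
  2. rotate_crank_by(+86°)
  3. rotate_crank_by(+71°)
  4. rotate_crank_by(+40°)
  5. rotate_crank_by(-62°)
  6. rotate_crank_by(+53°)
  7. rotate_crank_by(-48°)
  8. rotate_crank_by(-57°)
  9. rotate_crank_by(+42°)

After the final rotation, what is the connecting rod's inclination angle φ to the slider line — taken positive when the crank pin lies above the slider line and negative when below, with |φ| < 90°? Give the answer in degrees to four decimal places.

10.8267

set_geometry: r = 48 mm, L = 204 mm, e = 1 mm; θ ← 0°
rotate_crank_by(+86°): θ ← 0° +86° = 86°
rotate_crank_by(+71°): θ ← 86° +71° = 157°
rotate_crank_by(+40°): θ ← 157° +40° = 197°
rotate_crank_by(-62°): θ ← 197° -62° = 135°
rotate_crank_by(+53°): θ ← 135° +53° = 188°
rotate_crank_by(-48°): θ ← 188° -48° = 140°
rotate_crank_by(-57°): θ ← 140° -57° = 83°
rotate_crank_by(+42°): θ ← 83° +42° = 125°
crank pin P = (r cos θ, r sin θ) = (-27.531669, 39.319298)
h = r sin θ − e = 39.319298 − 1 = 38.319298
sin φ = h / L = 38.319298 / 204 = 0.18783970
φ = arcsin(0.18783970) = 10.826738°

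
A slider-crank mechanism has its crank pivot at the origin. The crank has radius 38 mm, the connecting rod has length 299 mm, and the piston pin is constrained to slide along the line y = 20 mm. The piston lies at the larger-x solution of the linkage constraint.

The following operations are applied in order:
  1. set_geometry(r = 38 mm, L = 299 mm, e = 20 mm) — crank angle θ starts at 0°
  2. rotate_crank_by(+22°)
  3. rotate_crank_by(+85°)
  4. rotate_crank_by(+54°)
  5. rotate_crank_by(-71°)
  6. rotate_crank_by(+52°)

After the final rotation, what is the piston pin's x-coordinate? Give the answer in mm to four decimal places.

269.0363

set_geometry: r = 38 mm, L = 299 mm, e = 20 mm; θ ← 0°
rotate_crank_by(+22°): θ ← 0° +22° = 22°
rotate_crank_by(+85°): θ ← 22° +85° = 107°
rotate_crank_by(+54°): θ ← 107° +54° = 161°
rotate_crank_by(-71°): θ ← 161° -71° = 90°
rotate_crank_by(+52°): θ ← 90° +52° = 142°
crank pin P = (r cos θ, r sin θ) = (-29.944409, 23.395136)
h = r sin θ − e = 23.395136 − 20 = 3.395136
x = r cos θ + √(L² − h²) = -29.944409 + √(89401.0 − 11.5269) = -29.944409 + 298.980724 = 269.036315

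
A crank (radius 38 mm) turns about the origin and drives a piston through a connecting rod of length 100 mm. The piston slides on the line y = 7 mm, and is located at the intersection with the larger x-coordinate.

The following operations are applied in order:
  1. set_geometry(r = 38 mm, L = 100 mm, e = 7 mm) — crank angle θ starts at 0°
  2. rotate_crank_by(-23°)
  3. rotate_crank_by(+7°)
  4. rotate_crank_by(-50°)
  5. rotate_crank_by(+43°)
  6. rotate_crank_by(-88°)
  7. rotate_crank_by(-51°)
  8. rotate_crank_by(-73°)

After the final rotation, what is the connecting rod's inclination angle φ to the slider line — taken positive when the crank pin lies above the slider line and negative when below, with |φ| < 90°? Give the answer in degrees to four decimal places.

13.9620

set_geometry: r = 38 mm, L = 100 mm, e = 7 mm; θ ← 0°
rotate_crank_by(-23°): θ ← 0° -23° = -23°
rotate_crank_by(+7°): θ ← -23° +7° = -16°
rotate_crank_by(-50°): θ ← -16° -50° = -66°
rotate_crank_by(+43°): θ ← -66° +43° = -23°
rotate_crank_by(-88°): θ ← -23° -88° = -111°
rotate_crank_by(-51°): θ ← -111° -51° = -162°
rotate_crank_by(-73°): θ ← -162° -73° = -235°
crank pin P = (r cos θ, r sin θ) = (-21.795905, 31.127778)
h = r sin θ − e = 31.127778 − 7 = 24.127778
sin φ = h / L = 24.127778 / 100 = 0.24127778
φ = arcsin(0.24127778) = 13.961968°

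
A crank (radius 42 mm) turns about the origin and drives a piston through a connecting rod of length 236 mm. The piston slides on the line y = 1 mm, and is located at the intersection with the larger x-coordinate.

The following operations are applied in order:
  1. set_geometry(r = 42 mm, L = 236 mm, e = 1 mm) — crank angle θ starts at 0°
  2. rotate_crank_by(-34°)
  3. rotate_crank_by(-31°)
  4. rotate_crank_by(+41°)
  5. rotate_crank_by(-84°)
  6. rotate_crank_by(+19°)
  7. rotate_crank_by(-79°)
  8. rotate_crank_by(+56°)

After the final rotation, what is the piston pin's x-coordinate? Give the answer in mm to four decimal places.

216.8620

set_geometry: r = 42 mm, L = 236 mm, e = 1 mm; θ ← 0°
rotate_crank_by(-34°): θ ← 0° -34° = -34°
rotate_crank_by(-31°): θ ← -34° -31° = -65°
rotate_crank_by(+41°): θ ← -65° +41° = -24°
rotate_crank_by(-84°): θ ← -24° -84° = -108°
rotate_crank_by(+19°): θ ← -108° +19° = -89°
rotate_crank_by(-79°): θ ← -89° -79° = -168°
rotate_crank_by(+56°): θ ← -168° +56° = -112°
crank pin P = (r cos θ, r sin θ) = (-15.733477, -38.941722)
h = r sin θ − e = -38.941722 − 1 = -39.941722
x = r cos θ + √(L² − h²) = -15.733477 + √(55696.0 − 1595.3411) = -15.733477 + 232.595483 = 216.862006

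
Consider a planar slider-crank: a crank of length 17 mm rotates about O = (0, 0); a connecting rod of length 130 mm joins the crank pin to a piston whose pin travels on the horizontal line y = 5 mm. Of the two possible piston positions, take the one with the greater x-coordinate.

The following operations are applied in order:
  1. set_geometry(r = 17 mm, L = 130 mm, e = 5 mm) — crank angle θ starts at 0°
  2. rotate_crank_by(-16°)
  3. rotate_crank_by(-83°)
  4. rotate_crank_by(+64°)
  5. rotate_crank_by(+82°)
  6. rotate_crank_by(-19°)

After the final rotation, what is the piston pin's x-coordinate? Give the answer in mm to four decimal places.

set_geometry: r = 17 mm, L = 130 mm, e = 5 mm; θ ← 0°
rotate_crank_by(-16°): θ ← 0° -16° = -16°
rotate_crank_by(-83°): θ ← -16° -83° = -99°
rotate_crank_by(+64°): θ ← -99° +64° = -35°
rotate_crank_by(+82°): θ ← -35° +82° = 47°
rotate_crank_by(-19°): θ ← 47° -19° = 28°
crank pin P = (r cos θ, r sin θ) = (15.010109, 7.981017)
h = r sin θ − e = 7.981017 − 5 = 2.981017
x = r cos θ + √(L² − h²) = 15.010109 + √(16900.0 − 8.8865) = 15.010109 + 129.965817 = 144.975926

144.9759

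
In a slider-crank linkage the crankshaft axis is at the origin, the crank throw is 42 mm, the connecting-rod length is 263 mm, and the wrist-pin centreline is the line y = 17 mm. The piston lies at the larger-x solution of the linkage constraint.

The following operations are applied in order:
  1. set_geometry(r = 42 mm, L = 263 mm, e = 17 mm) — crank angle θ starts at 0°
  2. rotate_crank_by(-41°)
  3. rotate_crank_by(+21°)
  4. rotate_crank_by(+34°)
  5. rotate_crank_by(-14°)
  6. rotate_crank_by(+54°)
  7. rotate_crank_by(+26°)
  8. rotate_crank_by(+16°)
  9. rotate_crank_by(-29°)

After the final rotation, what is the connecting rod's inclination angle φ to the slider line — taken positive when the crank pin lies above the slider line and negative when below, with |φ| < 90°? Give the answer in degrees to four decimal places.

set_geometry: r = 42 mm, L = 263 mm, e = 17 mm; θ ← 0°
rotate_crank_by(-41°): θ ← 0° -41° = -41°
rotate_crank_by(+21°): θ ← -41° +21° = -20°
rotate_crank_by(+34°): θ ← -20° +34° = 14°
rotate_crank_by(-14°): θ ← 14° -14° = 0°
rotate_crank_by(+54°): θ ← 0° +54° = 54°
rotate_crank_by(+26°): θ ← 54° +26° = 80°
rotate_crank_by(+16°): θ ← 80° +16° = 96°
rotate_crank_by(-29°): θ ← 96° -29° = 67°
crank pin P = (r cos θ, r sin θ) = (16.410707, 38.661204)
h = r sin θ − e = 38.661204 − 17 = 21.661204
sin φ = h / L = 21.661204 / 263 = 0.08236199
φ = arcsin(0.08236199) = 4.724346°

4.7243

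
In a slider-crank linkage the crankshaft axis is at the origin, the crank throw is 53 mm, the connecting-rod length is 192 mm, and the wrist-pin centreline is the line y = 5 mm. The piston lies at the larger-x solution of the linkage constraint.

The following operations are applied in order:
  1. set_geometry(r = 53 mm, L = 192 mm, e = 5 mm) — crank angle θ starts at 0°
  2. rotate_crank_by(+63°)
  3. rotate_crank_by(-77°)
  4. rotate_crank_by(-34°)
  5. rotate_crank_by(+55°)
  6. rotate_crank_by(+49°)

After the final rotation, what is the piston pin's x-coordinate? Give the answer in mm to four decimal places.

set_geometry: r = 53 mm, L = 192 mm, e = 5 mm; θ ← 0°
rotate_crank_by(+63°): θ ← 0° +63° = 63°
rotate_crank_by(-77°): θ ← 63° -77° = -14°
rotate_crank_by(-34°): θ ← -14° -34° = -48°
rotate_crank_by(+55°): θ ← -48° +55° = 7°
rotate_crank_by(+49°): θ ← 7° +49° = 56°
crank pin P = (r cos θ, r sin θ) = (29.637224, 43.938991)
h = r sin θ − e = 43.938991 − 5 = 38.938991
x = r cos θ + √(L² − h²) = 29.637224 + √(36864.0 − 1516.2450) = 29.637224 + 188.009986 = 217.647210

217.6472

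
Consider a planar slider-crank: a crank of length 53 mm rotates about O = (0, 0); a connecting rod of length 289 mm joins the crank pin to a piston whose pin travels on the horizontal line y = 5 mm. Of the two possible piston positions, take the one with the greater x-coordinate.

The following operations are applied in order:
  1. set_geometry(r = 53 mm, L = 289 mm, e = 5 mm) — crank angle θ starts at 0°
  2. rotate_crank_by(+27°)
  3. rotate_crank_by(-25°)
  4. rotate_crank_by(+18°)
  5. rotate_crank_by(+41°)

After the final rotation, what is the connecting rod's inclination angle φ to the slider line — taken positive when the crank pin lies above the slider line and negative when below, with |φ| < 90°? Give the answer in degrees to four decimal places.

8.2271

set_geometry: r = 53 mm, L = 289 mm, e = 5 mm; θ ← 0°
rotate_crank_by(+27°): θ ← 0° +27° = 27°
rotate_crank_by(-25°): θ ← 27° -25° = 2°
rotate_crank_by(+18°): θ ← 2° +18° = 20°
rotate_crank_by(+41°): θ ← 20° +41° = 61°
crank pin P = (r cos θ, r sin θ) = (25.694910, 46.354844)
h = r sin θ − e = 46.354844 − 5 = 41.354844
sin φ = h / L = 41.354844 / 289 = 0.14309635
φ = arcsin(0.14309635) = 8.227058°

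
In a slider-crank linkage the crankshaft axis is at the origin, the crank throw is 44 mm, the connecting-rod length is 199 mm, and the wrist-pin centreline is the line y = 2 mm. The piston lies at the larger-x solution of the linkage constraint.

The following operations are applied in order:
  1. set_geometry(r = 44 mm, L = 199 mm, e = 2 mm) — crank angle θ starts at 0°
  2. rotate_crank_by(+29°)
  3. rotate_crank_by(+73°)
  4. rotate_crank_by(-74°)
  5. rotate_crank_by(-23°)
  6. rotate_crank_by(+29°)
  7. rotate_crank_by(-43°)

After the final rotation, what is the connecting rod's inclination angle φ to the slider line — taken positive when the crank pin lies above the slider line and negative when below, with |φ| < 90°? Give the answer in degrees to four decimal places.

-2.5585

set_geometry: r = 44 mm, L = 199 mm, e = 2 mm; θ ← 0°
rotate_crank_by(+29°): θ ← 0° +29° = 29°
rotate_crank_by(+73°): θ ← 29° +73° = 102°
rotate_crank_by(-74°): θ ← 102° -74° = 28°
rotate_crank_by(-23°): θ ← 28° -23° = 5°
rotate_crank_by(+29°): θ ← 5° +29° = 34°
rotate_crank_by(-43°): θ ← 34° -43° = -9°
crank pin P = (r cos θ, r sin θ) = (43.458287, -6.883116)
h = r sin θ − e = -6.883116 − 2 = -8.883116
sin φ = h / L = -8.883116 / 199 = -0.04463878
φ = arcsin(-0.04463878) = -2.558464°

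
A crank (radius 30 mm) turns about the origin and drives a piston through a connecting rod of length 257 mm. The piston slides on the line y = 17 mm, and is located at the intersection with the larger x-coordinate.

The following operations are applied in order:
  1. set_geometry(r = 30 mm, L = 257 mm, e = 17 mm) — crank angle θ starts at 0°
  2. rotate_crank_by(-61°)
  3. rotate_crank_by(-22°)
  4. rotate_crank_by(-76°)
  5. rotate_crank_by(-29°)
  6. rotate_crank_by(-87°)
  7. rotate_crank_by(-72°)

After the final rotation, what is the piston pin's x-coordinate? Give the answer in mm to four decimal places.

286.0266

set_geometry: r = 30 mm, L = 257 mm, e = 17 mm; θ ← 0°
rotate_crank_by(-61°): θ ← 0° -61° = -61°
rotate_crank_by(-22°): θ ← -61° -22° = -83°
rotate_crank_by(-76°): θ ← -83° -76° = -159°
rotate_crank_by(-29°): θ ← -159° -29° = -188°
rotate_crank_by(-87°): θ ← -188° -87° = -275°
rotate_crank_by(-72°): θ ← -275° -72° = -347°
crank pin P = (r cos θ, r sin θ) = (29.231102, 6.748532)
h = r sin θ − e = 6.748532 − 17 = -10.251468
x = r cos θ + √(L² − h²) = 29.231102 + √(66049.0 − 105.0926) = 29.231102 + 256.795458 = 286.026560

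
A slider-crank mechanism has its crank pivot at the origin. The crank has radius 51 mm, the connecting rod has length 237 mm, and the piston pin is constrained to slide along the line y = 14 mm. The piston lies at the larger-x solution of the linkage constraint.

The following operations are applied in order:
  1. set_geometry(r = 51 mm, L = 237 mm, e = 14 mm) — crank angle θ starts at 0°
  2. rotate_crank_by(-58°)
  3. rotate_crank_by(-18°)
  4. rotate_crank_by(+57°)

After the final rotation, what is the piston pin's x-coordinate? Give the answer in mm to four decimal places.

set_geometry: r = 51 mm, L = 237 mm, e = 14 mm; θ ← 0°
rotate_crank_by(-58°): θ ← 0° -58° = -58°
rotate_crank_by(-18°): θ ← -58° -18° = -76°
rotate_crank_by(+57°): θ ← -76° +57° = -19°
crank pin P = (r cos θ, r sin θ) = (48.221447, -16.603976)
h = r sin θ − e = -16.603976 − 14 = -30.603976
x = r cos θ + √(L² − h²) = 48.221447 + √(56169.0 − 936.6033) = 48.221447 + 235.015737 = 283.237184

283.2372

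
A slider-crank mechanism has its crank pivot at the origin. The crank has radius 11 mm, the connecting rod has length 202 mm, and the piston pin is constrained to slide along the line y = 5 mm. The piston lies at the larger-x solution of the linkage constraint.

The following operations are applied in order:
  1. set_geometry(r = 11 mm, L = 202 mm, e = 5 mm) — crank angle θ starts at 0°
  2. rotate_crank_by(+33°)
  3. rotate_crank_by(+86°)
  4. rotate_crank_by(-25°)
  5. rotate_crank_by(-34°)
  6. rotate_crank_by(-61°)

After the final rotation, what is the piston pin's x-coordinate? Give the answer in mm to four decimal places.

set_geometry: r = 11 mm, L = 202 mm, e = 5 mm; θ ← 0°
rotate_crank_by(+33°): θ ← 0° +33° = 33°
rotate_crank_by(+86°): θ ← 33° +86° = 119°
rotate_crank_by(-25°): θ ← 119° -25° = 94°
rotate_crank_by(-34°): θ ← 94° -34° = 60°
rotate_crank_by(-61°): θ ← 60° -61° = -1°
crank pin P = (r cos θ, r sin θ) = (10.998325, -0.191976)
h = r sin θ − e = -0.191976 − 5 = -5.191976
x = r cos θ + √(L² − h²) = 10.998325 + √(40804.0 − 26.9566) = 10.998325 + 201.933265 = 212.931589

212.9316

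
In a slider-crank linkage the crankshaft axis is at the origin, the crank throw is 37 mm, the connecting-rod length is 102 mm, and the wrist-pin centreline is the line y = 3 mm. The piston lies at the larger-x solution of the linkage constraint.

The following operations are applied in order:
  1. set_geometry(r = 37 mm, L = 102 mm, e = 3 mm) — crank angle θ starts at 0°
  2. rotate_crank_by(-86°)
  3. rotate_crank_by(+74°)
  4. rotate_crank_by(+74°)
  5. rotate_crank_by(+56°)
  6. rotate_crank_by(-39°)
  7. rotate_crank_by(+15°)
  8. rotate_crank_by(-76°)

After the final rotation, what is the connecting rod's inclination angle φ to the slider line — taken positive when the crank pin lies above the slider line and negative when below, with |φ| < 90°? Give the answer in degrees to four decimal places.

4.7428

set_geometry: r = 37 mm, L = 102 mm, e = 3 mm; θ ← 0°
rotate_crank_by(-86°): θ ← 0° -86° = -86°
rotate_crank_by(+74°): θ ← -86° +74° = -12°
rotate_crank_by(+74°): θ ← -12° +74° = 62°
rotate_crank_by(+56°): θ ← 62° +56° = 118°
rotate_crank_by(-39°): θ ← 118° -39° = 79°
rotate_crank_by(+15°): θ ← 79° +15° = 94°
rotate_crank_by(-76°): θ ← 94° -76° = 18°
crank pin P = (r cos θ, r sin θ) = (35.189091, 11.433629)
h = r sin θ − e = 11.433629 − 3 = 8.433629
sin φ = h / L = 8.433629 / 102 = 0.08268264
φ = arcsin(0.08268264) = 4.742780°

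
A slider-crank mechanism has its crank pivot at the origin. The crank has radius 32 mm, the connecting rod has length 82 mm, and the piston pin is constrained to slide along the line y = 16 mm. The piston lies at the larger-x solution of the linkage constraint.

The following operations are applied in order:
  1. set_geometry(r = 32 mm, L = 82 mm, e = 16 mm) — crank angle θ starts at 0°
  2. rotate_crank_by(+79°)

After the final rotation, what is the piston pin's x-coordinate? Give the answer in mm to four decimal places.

set_geometry: r = 32 mm, L = 82 mm, e = 16 mm; θ ← 0°
rotate_crank_by(+79°): θ ← 0° +79° = 79°
crank pin P = (r cos θ, r sin θ) = (6.105888, 31.412070)
h = r sin θ − e = 31.412070 − 16 = 15.412070
x = r cos θ + √(L² − h²) = 6.105888 + √(6724.0 − 237.5319) = 6.105888 + 80.538612 = 86.644500

86.6445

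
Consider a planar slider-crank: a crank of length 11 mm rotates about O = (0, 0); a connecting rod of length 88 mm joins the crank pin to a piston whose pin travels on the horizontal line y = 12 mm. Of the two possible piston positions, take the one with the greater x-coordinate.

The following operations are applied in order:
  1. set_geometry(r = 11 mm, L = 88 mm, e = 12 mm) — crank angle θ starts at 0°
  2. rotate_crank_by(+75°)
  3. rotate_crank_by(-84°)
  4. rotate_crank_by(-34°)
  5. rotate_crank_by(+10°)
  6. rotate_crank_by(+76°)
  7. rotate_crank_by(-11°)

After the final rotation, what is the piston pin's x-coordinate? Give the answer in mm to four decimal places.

set_geometry: r = 11 mm, L = 88 mm, e = 12 mm; θ ← 0°
rotate_crank_by(+75°): θ ← 0° +75° = 75°
rotate_crank_by(-84°): θ ← 75° -84° = -9°
rotate_crank_by(-34°): θ ← -9° -34° = -43°
rotate_crank_by(+10°): θ ← -43° +10° = -33°
rotate_crank_by(+76°): θ ← -33° +76° = 43°
rotate_crank_by(-11°): θ ← 43° -11° = 32°
crank pin P = (r cos θ, r sin θ) = (9.328529, 5.829112)
h = r sin θ − e = 5.829112 − 12 = -6.170888
x = r cos θ + √(L² − h²) = 9.328529 + √(7744.0 − 38.0799) = 9.328529 + 87.783371 = 97.111900

97.1119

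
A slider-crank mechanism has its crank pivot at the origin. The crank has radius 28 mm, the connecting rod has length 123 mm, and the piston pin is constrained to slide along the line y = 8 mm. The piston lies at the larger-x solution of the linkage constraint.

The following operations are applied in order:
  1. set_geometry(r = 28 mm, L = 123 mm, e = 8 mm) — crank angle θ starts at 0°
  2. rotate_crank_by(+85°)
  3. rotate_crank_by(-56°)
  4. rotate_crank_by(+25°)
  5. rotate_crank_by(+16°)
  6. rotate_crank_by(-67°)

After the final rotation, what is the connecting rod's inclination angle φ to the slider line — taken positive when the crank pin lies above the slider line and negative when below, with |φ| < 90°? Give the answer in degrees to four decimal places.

set_geometry: r = 28 mm, L = 123 mm, e = 8 mm; θ ← 0°
rotate_crank_by(+85°): θ ← 0° +85° = 85°
rotate_crank_by(-56°): θ ← 85° -56° = 29°
rotate_crank_by(+25°): θ ← 29° +25° = 54°
rotate_crank_by(+16°): θ ← 54° +16° = 70°
rotate_crank_by(-67°): θ ← 70° -67° = 3°
crank pin P = (r cos θ, r sin θ) = (27.961627, 1.465407)
h = r sin θ − e = 1.465407 − 8 = -6.534593
sin φ = h / L = -6.534593 / 123 = -0.05312677
φ = arcsin(-0.05312677) = -3.045374°

-3.0454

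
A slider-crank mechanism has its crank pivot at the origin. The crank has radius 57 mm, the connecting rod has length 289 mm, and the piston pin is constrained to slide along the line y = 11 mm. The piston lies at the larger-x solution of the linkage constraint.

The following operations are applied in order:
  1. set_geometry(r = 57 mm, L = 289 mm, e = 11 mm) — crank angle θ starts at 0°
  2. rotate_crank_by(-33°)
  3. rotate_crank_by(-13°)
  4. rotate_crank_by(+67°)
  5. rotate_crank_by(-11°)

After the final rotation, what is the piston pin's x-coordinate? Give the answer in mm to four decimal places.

345.1319

set_geometry: r = 57 mm, L = 289 mm, e = 11 mm; θ ← 0°
rotate_crank_by(-33°): θ ← 0° -33° = -33°
rotate_crank_by(-13°): θ ← -33° -13° = -46°
rotate_crank_by(+67°): θ ← -46° +67° = 21°
rotate_crank_by(-11°): θ ← 21° -11° = 10°
crank pin P = (r cos θ, r sin θ) = (56.134042, 9.897946)
h = r sin θ − e = 9.897946 − 11 = -1.102054
x = r cos θ + √(L² − h²) = 56.134042 + √(83521.0 − 1.2145) = 56.134042 + 288.997899 = 345.131941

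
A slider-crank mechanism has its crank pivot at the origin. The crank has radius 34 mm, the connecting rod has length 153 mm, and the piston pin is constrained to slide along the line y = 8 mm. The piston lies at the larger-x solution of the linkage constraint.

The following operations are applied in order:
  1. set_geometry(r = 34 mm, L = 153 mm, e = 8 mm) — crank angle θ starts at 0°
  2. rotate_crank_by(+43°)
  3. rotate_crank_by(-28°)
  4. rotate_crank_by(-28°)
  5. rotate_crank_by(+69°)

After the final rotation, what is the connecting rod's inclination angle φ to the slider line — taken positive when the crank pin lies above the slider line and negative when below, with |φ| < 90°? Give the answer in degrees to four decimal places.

set_geometry: r = 34 mm, L = 153 mm, e = 8 mm; θ ← 0°
rotate_crank_by(+43°): θ ← 0° +43° = 43°
rotate_crank_by(-28°): θ ← 43° -28° = 15°
rotate_crank_by(-28°): θ ← 15° -28° = -13°
rotate_crank_by(+69°): θ ← -13° +69° = 56°
crank pin P = (r cos θ, r sin θ) = (19.012559, 28.187277)
h = r sin θ − e = 28.187277 − 8 = 20.187277
sin φ = h / L = 20.187277 / 153 = 0.13194299
φ = arcsin(0.13194299) = 7.581885°

7.5819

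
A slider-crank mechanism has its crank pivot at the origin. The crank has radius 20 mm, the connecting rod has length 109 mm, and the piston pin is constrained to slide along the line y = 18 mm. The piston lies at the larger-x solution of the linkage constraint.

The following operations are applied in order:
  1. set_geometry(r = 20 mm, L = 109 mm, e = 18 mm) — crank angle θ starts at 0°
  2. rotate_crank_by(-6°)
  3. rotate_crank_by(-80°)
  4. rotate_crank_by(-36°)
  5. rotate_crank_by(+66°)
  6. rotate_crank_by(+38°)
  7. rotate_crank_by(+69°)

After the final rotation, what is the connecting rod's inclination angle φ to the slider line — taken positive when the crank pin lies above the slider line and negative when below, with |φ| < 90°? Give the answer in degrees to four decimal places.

set_geometry: r = 20 mm, L = 109 mm, e = 18 mm; θ ← 0°
rotate_crank_by(-6°): θ ← 0° -6° = -6°
rotate_crank_by(-80°): θ ← -6° -80° = -86°
rotate_crank_by(-36°): θ ← -86° -36° = -122°
rotate_crank_by(+66°): θ ← -122° +66° = -56°
rotate_crank_by(+38°): θ ← -56° +38° = -18°
rotate_crank_by(+69°): θ ← -18° +69° = 51°
crank pin P = (r cos θ, r sin θ) = (12.586408, 15.542919)
h = r sin θ − e = 15.542919 − 18 = -2.457081
sin φ = h / L = -2.457081 / 109 = -0.02254203
φ = arcsin(-0.02254203) = -1.291672°

-1.2917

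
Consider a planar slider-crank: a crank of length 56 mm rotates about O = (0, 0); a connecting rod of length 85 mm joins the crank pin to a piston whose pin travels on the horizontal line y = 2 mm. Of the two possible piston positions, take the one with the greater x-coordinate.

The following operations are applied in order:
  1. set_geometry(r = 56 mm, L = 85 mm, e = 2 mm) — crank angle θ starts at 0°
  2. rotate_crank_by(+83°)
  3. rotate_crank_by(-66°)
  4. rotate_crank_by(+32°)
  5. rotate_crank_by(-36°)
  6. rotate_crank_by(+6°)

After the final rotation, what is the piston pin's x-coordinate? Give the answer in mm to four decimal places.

136.3848

set_geometry: r = 56 mm, L = 85 mm, e = 2 mm; θ ← 0°
rotate_crank_by(+83°): θ ← 0° +83° = 83°
rotate_crank_by(-66°): θ ← 83° -66° = 17°
rotate_crank_by(+32°): θ ← 17° +32° = 49°
rotate_crank_by(-36°): θ ← 49° -36° = 13°
rotate_crank_by(+6°): θ ← 13° +6° = 19°
crank pin P = (r cos θ, r sin θ) = (52.949040, 18.231817)
h = r sin θ − e = 18.231817 − 2 = 16.231817
x = r cos θ + √(L² − h²) = 52.949040 + √(7225.0 − 263.4719) = 52.949040 + 83.435772 = 136.384813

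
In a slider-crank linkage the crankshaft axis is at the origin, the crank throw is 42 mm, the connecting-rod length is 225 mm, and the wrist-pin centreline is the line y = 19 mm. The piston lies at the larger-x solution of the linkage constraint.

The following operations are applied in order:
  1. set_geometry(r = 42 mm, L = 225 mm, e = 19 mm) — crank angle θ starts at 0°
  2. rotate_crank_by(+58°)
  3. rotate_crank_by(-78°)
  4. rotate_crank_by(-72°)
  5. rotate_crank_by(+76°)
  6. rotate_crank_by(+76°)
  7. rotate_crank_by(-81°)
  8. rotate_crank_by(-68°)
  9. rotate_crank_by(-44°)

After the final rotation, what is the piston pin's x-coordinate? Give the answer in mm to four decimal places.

set_geometry: r = 42 mm, L = 225 mm, e = 19 mm; θ ← 0°
rotate_crank_by(+58°): θ ← 0° +58° = 58°
rotate_crank_by(-78°): θ ← 58° -78° = -20°
rotate_crank_by(-72°): θ ← -20° -72° = -92°
rotate_crank_by(+76°): θ ← -92° +76° = -16°
rotate_crank_by(+76°): θ ← -16° +76° = 60°
rotate_crank_by(-81°): θ ← 60° -81° = -21°
rotate_crank_by(-68°): θ ← -21° -68° = -89°
rotate_crank_by(-44°): θ ← -89° -44° = -133°
crank pin P = (r cos θ, r sin θ) = (-28.643931, -30.716855)
h = r sin θ − e = -30.716855 − 19 = -49.716855
x = r cos θ + √(L² − h²) = -28.643931 + √(50625.0 − 2471.7657) = -28.643931 + 219.438452 = 190.794521

190.7945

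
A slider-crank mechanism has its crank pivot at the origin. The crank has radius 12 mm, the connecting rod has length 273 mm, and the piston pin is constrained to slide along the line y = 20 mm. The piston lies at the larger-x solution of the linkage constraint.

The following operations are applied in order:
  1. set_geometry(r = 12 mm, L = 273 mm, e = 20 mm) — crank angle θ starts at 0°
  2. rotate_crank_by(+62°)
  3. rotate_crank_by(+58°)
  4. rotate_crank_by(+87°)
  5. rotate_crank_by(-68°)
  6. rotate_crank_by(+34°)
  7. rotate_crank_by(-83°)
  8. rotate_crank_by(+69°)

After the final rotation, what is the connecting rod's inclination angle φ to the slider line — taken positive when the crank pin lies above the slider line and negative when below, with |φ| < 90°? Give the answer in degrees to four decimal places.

-3.2968

set_geometry: r = 12 mm, L = 273 mm, e = 20 mm; θ ← 0°
rotate_crank_by(+62°): θ ← 0° +62° = 62°
rotate_crank_by(+58°): θ ← 62° +58° = 120°
rotate_crank_by(+87°): θ ← 120° +87° = 207°
rotate_crank_by(-68°): θ ← 207° -68° = 139°
rotate_crank_by(+34°): θ ← 139° +34° = 173°
rotate_crank_by(-83°): θ ← 173° -83° = 90°
rotate_crank_by(+69°): θ ← 90° +69° = 159°
crank pin P = (r cos θ, r sin θ) = (-11.202965, 4.300415)
h = r sin θ − e = 4.300415 − 20 = -15.699585
sin φ = h / L = -15.699585 / 273 = -0.05750764
φ = arcsin(-0.05750764) = -3.296764°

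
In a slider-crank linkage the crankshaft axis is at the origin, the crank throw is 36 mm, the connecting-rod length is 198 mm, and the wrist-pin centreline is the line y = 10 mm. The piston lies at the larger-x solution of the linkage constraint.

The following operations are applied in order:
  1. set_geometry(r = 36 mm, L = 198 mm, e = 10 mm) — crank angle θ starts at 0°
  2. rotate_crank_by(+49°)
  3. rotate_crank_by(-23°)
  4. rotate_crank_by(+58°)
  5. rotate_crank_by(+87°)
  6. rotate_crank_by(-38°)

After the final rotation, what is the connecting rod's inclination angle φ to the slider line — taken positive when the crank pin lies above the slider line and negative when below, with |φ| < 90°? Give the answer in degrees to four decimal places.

set_geometry: r = 36 mm, L = 198 mm, e = 10 mm; θ ← 0°
rotate_crank_by(+49°): θ ← 0° +49° = 49°
rotate_crank_by(-23°): θ ← 49° -23° = 26°
rotate_crank_by(+58°): θ ← 26° +58° = 84°
rotate_crank_by(+87°): θ ← 84° +87° = 171°
rotate_crank_by(-38°): θ ← 171° -38° = 133°
crank pin P = (r cos θ, r sin θ) = (-24.551941, 26.328733)
h = r sin θ − e = 26.328733 − 10 = 16.328733
sin φ = h / L = 16.328733 / 198 = 0.08246835
φ = arcsin(0.08246835) = 4.730461°

4.7305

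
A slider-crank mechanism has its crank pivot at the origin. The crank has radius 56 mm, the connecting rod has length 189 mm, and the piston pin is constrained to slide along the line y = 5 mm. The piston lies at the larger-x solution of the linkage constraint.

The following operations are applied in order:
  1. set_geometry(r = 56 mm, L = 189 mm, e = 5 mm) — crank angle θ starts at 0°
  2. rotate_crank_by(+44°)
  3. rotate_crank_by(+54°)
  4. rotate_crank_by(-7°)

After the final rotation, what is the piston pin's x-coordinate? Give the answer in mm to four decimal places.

set_geometry: r = 56 mm, L = 189 mm, e = 5 mm; θ ← 0°
rotate_crank_by(+44°): θ ← 0° +44° = 44°
rotate_crank_by(+54°): θ ← 44° +54° = 98°
rotate_crank_by(-7°): θ ← 98° -7° = 91°
crank pin P = (r cos θ, r sin θ) = (-0.977335, 55.991471)
h = r sin θ − e = 55.991471 − 5 = 50.991471
x = r cos θ + √(L² − h²) = -0.977335 + √(35721.0 − 2600.1301) = -0.977335 + 181.991401 = 181.014066

181.0141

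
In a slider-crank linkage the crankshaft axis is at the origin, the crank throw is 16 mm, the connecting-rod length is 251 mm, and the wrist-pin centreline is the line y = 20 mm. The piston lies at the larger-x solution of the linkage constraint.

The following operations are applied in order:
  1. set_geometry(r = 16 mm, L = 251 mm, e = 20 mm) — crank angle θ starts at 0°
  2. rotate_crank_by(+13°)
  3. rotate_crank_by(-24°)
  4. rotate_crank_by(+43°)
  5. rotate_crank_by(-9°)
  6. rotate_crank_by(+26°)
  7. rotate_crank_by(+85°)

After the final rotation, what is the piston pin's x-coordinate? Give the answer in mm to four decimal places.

set_geometry: r = 16 mm, L = 251 mm, e = 20 mm; θ ← 0°
rotate_crank_by(+13°): θ ← 0° +13° = 13°
rotate_crank_by(-24°): θ ← 13° -24° = -11°
rotate_crank_by(+43°): θ ← -11° +43° = 32°
rotate_crank_by(-9°): θ ← 32° -9° = 23°
rotate_crank_by(+26°): θ ← 23° +26° = 49°
rotate_crank_by(+85°): θ ← 49° +85° = 134°
crank pin P = (r cos θ, r sin θ) = (-11.114534, 11.509437)
h = r sin θ − e = 11.509437 − 20 = -8.490563
x = r cos θ + √(L² − h²) = -11.114534 + √(63001.0 − 72.0897) = -11.114534 + 250.856354 = 239.741820

239.7418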